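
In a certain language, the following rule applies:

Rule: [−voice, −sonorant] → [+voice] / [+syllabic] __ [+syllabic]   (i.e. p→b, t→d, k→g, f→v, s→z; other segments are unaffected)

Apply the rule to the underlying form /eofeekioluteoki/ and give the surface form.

eoveegioludeogi

/f/ is a voiceless obstruent between vowels /o/ and /e/, so it voices to [v].
/k/ is a voiceless obstruent between vowels /e/ and /i/, so it voices to [g].
/t/ is a voiceless obstruent between vowels /u/ and /e/, so it voices to [d].
/k/ is a voiceless obstruent between vowels /o/ and /i/, so it voices to [g].
Surface form: [eoveegioludeogi].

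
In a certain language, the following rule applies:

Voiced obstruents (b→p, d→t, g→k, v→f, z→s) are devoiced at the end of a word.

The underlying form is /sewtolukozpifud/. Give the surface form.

/d/ is a voiced obstruent in word-final position, so it devoices to [t].
Surface form: [sewtolukozpifut].

sewtolukozpifut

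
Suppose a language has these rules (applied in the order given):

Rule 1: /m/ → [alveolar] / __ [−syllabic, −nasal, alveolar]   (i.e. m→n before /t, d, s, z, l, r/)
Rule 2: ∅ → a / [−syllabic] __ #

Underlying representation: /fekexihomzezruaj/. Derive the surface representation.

Rule 1 (nasal place assimilation): /m/ precedes the alveolar consonant /z/, so it assimilates in place to [n]. /fekexihomzezruaj/ → fekexihonzezruaj.
Rule 2 (final a-epenthesis): the form ends in the consonant /j/, so [a] is inserted word-finally. /fekexihonzezruaj/ → fekexihonzezruaja.

fekexihonzezruaja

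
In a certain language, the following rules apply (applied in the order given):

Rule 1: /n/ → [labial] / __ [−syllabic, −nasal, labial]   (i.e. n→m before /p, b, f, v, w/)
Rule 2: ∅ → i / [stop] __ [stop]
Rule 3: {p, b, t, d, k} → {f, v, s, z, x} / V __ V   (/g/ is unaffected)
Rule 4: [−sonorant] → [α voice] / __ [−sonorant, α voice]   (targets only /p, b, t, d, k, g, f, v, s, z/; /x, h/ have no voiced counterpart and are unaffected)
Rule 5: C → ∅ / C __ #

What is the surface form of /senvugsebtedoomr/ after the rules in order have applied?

semvuksevisezoom

Rule 1 (nasal place assimilation): /n/ precedes the labial consonant /v/, so it assimilates in place to [m]. /senvugsebtedoomr/ → semvugsebtedoomr.
Rule 2 (stop-cluster i-epenthesis): /b/ and /t/ form a stop–stop cluster, so [i] is inserted between them. /semvugsebtedoomr/ → semvugsebitedoomr.
Rule 3 (intervocalic spirantization): /b/ is a stop between vowels /e/ and /i/, so it spirantizes to the fricative [v]. /t/ is a stop between vowels /i/ and /e/, so it spirantizes to the fricative [s]. /d/ is a stop between vowels /e/ and /o/, so it spirantizes to the fricative [z]. /semvugsebitedoomr/ → semvugsevisezoomr.
Rule 4 (regressive voicing assimilation): /g/ precedes the voiceless obstruent /s/, so it devoices to [k] by assimilation. /semvugsevisezoomr/ → semvuksevisezoomr.
Rule 5 (final cluster simplification): /r/ is the second consonant of a word-final cluster /mr/, so it deletes. /semvuksevisezoomr/ → semvuksevisezoom.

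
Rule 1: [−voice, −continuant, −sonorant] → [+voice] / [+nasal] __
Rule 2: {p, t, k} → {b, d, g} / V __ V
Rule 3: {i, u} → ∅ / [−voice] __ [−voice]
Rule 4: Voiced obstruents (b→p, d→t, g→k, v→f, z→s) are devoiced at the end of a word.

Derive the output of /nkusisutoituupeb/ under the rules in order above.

Rule 1 (post-nasal voicing): /k/ is a voiceless stop immediately after the nasal /n/, so it voices to [g]. /nkusisutoituupeb/ → ngusisutoituupeb.
Rule 2 (intervocalic voicing): /t/ is a voiceless stop between vowels /u/ and /o/, so it voices to [d]. /t/ is a voiceless stop between vowels /i/ and /u/, so it voices to [d]. /p/ is a voiceless stop between vowels /u/ and /e/, so it voices to [b]. /ngusisutoituupeb/ → ngusisudoiduubeb.
Rule 3 (high vowel syncope): /i/ is a high vowel flanked by voiceless consonants /s/ and /s/, so it deletes. /ngusisudoiduubeb/ → ngussudoiduubeb.
Rule 4 (final devoicing): /b/ is a voiced obstruent in word-final position, so it devoices to [p]. /ngussudoiduubeb/ → ngussudoiduubep.

ngussudoiduubep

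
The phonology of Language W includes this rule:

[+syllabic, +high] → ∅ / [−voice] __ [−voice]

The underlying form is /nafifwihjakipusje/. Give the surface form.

naffwihjakpsje

/i/ is a high vowel flanked by voiceless consonants /f/ and /f/, so it deletes.
/i/ is a high vowel flanked by voiceless consonants /k/ and /p/, so it deletes.
/u/ is a high vowel flanked by voiceless consonants /p/ and /s/, so it deletes.
The other instance of /i/ does not occur in the required environment and remains unchanged.
Surface form: [naffwihjakpsje].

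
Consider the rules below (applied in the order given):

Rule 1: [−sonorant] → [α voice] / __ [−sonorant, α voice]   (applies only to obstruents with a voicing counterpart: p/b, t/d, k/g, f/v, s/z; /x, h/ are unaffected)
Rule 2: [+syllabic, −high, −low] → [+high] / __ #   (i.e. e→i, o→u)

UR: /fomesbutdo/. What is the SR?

Rule 1 (regressive voicing assimilation): /s/ precedes the voiced obstruent /b/, so it voices to [z] by assimilation. /t/ precedes the voiced obstruent /d/, so it voices to [d] by assimilation. /fomesbutdo/ → fomezbuddo.
Rule 2 (final vowel raising): /o/ is a mid vowel in word-final position, so it raises to [u]. /fomezbuddo/ → fomezbuddu.

fomezbuddu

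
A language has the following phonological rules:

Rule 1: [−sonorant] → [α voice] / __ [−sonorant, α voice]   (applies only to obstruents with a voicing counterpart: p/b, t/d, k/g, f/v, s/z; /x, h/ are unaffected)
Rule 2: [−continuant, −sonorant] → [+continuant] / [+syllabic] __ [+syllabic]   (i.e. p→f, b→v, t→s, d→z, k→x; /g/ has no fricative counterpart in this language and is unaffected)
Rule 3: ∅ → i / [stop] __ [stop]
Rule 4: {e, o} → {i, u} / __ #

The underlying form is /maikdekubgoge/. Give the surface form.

maigidexubigogi

Rule 1 (regressive voicing assimilation): /k/ precedes the voiced obstruent /d/, so it voices to [g] by assimilation. /maikdekubgoge/ → maigdekubgoge.
Rule 2 (intervocalic spirantization): /k/ is a stop between vowels /e/ and /u/, so it spirantizes to the fricative [x]. /maigdekubgoge/ → maigdexubgoge.
Rule 3 (stop-cluster i-epenthesis): /g/ and /d/ form a stop–stop cluster, so [i] is inserted between them. /b/ and /g/ form a stop–stop cluster, so [i] is inserted between them. /maigdexubgoge/ → maigidexubigoge.
Rule 4 (final vowel raising): /e/ is a mid vowel in word-final position, so it raises to [i]. /maigidexubigoge/ → maigidexubigogi.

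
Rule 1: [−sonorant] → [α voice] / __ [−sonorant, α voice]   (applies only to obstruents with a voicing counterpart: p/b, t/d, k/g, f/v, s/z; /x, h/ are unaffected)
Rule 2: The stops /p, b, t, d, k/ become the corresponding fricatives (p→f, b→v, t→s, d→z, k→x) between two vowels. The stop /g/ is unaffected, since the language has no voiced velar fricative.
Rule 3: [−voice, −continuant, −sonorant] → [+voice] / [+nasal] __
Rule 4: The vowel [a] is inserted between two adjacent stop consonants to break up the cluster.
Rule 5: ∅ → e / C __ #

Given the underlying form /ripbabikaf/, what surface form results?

Rule 1 (regressive voicing assimilation): /p/ precedes the voiced obstruent /b/, so it voices to [b] by assimilation. /ripbabikaf/ → ribbabikaf.
Rule 2 (intervocalic spirantization): /b/ is a stop between vowels /a/ and /i/, so it spirantizes to the fricative [v]. /k/ is a stop between vowels /i/ and /a/, so it spirantizes to the fricative [x]. /ribbabikaf/ → ribbavixaf.
Rule 3 (post-nasal voicing): no segment meets the environment; /ribbavixaf/ is unchanged.
Rule 4 (stop-cluster a-epenthesis): /b/ and /b/ form a stop–stop cluster, so [a] is inserted between them. /ribbavixaf/ → ribabavixaf.
Rule 5 (final e-epenthesis): the form ends in the consonant /f/, so [e] is inserted word-finally. /ribabavixaf/ → ribabavixafe.

ribabavixafe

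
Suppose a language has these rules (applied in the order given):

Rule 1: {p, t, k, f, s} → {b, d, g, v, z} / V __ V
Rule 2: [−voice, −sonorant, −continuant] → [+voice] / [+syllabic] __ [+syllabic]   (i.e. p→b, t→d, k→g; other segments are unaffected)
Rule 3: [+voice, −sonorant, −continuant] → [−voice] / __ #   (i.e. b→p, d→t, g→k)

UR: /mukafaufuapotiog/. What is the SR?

mugavauvuabodiok

Rule 1 (intervocalic voicing): /k/ is a voiceless obstruent between vowels /u/ and /a/, so it voices to [g]. /f/ is a voiceless obstruent between vowels /a/ and /a/, so it voices to [v]. /f/ is a voiceless obstruent between vowels /u/ and /u/, so it voices to [v]. /p/ is a voiceless obstruent between vowels /a/ and /o/, so it voices to [b]. /t/ is a voiceless obstruent between vowels /o/ and /i/, so it voices to [d]. /mukafaufuapotiog/ → mugavauvuabodiog.
Rule 2 (intervocalic voicing): no segment meets the environment; /mugavauvuabodiog/ is unchanged.
Rule 3 (final devoicing): /g/ is a voiced stop in word-final position, so it devoices to [k]. /mugavauvuabodiog/ → mugavauvuabodiok.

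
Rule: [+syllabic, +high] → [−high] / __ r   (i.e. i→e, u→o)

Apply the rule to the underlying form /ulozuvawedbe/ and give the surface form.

No segment of /ulozuvawedbe/ meets the structural description of the rule, so the form surfaces unchanged.

ulozuvawedbe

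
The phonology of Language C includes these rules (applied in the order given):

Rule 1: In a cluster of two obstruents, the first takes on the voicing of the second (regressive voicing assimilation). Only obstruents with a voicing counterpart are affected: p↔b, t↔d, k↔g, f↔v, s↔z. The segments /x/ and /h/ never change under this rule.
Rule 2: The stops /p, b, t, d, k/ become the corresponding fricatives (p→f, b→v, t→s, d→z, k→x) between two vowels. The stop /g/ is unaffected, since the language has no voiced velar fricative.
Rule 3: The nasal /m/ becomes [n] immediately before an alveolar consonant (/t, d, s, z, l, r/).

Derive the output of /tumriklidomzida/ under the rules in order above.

Rule 1 (regressive voicing assimilation): no segment meets the environment; /tumriklidomzida/ is unchanged.
Rule 2 (intervocalic spirantization): /d/ is a stop between vowels /i/ and /o/, so it spirantizes to the fricative [z]. /d/ is a stop between vowels /i/ and /a/, so it spirantizes to the fricative [z]. /tumriklidomzida/ → tumriklizomziza.
Rule 3 (nasal place assimilation): /m/ precedes the alveolar consonant /r/, so it assimilates in place to [n]. /m/ precedes the alveolar consonant /z/, so it assimilates in place to [n]. /tumriklizomziza/ → tunriklizonziza.

tunriklizonziza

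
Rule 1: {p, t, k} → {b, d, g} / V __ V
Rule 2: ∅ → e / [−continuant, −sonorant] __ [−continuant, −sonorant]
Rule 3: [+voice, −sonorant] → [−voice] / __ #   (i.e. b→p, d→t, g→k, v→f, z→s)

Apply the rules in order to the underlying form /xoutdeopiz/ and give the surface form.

Rule 1 (intervocalic voicing): /p/ is a voiceless stop between vowels /o/ and /i/, so it voices to [b]. /xoutdeopiz/ → xoutdeobiz.
Rule 2 (stop-cluster e-epenthesis): /t/ and /d/ form a stop–stop cluster, so [e] is inserted between them. /xoutdeobiz/ → xoutedeobiz.
Rule 3 (final devoicing): /z/ is a voiced obstruent in word-final position, so it devoices to [s]. /xoutedeobiz/ → xoutedeobis.

xoutedeobis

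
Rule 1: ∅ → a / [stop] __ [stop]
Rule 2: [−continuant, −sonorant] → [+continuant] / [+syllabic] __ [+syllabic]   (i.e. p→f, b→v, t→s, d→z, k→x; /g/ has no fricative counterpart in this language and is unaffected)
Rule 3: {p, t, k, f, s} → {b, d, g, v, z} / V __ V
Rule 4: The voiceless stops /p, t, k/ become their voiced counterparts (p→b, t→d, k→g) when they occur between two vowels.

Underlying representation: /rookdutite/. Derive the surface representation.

rooxazuzize

Rule 1 (stop-cluster a-epenthesis): /k/ and /d/ form a stop–stop cluster, so [a] is inserted between them. /rookdutite/ → rookadutite.
Rule 2 (intervocalic spirantization): /k/ is a stop between vowels /o/ and /a/, so it spirantizes to the fricative [x]. /d/ is a stop between vowels /a/ and /u/, so it spirantizes to the fricative [z]. /t/ is a stop between vowels /u/ and /i/, so it spirantizes to the fricative [s]. /t/ is a stop between vowels /i/ and /e/, so it spirantizes to the fricative [s]. /rookadutite/ → rooxazusise.
Rule 3 (intervocalic voicing): /s/ is a voiceless obstruent between vowels /u/ and /i/, so it voices to [z]. /s/ is a voiceless obstruent between vowels /i/ and /e/, so it voices to [z]. /rooxazusise/ → rooxazuzize.
Rule 4 (intervocalic voicing): no segment meets the environment; /rooxazuzize/ is unchanged.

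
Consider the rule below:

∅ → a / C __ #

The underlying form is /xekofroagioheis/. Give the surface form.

the form ends in the consonant /s/, so [a] is inserted word-finally.
Surface form: [xekofroagioheisa].

xekofroagioheisa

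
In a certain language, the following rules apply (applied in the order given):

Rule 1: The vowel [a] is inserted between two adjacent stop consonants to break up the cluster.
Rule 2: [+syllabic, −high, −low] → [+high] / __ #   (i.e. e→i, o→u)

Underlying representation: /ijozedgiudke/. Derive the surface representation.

ijozedagiudaki

Rule 1 (stop-cluster a-epenthesis): /d/ and /g/ form a stop–stop cluster, so [a] is inserted between them. /d/ and /k/ form a stop–stop cluster, so [a] is inserted between them. /ijozedgiudke/ → ijozedagiudake.
Rule 2 (final vowel raising): /e/ is a mid vowel in word-final position, so it raises to [i]. /ijozedagiudake/ → ijozedagiudaki.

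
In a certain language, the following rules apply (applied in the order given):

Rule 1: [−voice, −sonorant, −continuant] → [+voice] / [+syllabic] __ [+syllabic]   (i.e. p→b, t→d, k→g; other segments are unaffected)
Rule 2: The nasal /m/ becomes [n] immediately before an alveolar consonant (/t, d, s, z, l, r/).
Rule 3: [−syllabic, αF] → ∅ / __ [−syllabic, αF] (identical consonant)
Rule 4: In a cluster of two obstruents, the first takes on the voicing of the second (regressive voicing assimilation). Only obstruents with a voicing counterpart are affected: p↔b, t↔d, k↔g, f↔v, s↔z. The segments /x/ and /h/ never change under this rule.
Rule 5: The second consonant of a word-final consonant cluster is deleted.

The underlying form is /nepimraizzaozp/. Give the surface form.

nebinraizaos

Rule 1 (intervocalic voicing): /p/ is a voiceless stop between vowels /e/ and /i/, so it voices to [b]. /nepimraizzaozp/ → nebimraizzaozp.
Rule 2 (nasal place assimilation): /m/ precedes the alveolar consonant /r/, so it assimilates in place to [n]. /nebimraizzaozp/ → nebinraizzaozp.
Rule 3 (degemination): /zz/ is a geminate; the first /z/ deletes. /nebinraizzaozp/ → nebinraizaozp.
Rule 4 (regressive voicing assimilation): /z/ precedes the voiceless obstruent /p/, so it devoices to [s] by assimilation. /nebinraizaozp/ → nebinraizaosp.
Rule 5 (final cluster simplification): /p/ is the second consonant of a word-final cluster /sp/, so it deletes. /nebinraizaosp/ → nebinraizaos.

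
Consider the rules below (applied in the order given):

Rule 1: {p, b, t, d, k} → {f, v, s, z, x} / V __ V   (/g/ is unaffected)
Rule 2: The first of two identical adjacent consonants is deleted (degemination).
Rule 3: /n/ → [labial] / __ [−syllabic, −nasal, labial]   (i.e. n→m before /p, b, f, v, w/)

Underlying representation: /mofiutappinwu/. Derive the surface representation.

mofiusapimwu

Rule 1 (intervocalic spirantization): /t/ is a stop between vowels /u/ and /a/, so it spirantizes to the fricative [s]. /mofiutappinwu/ → mofiusappinwu.
Rule 2 (degemination): /pp/ is a geminate; the first /p/ deletes. /mofiusappinwu/ → mofiusapinwu.
Rule 3 (nasal place assimilation): /n/ precedes the labial consonant /w/, so it assimilates in place to [m]. /mofiusapinwu/ → mofiusapimwu.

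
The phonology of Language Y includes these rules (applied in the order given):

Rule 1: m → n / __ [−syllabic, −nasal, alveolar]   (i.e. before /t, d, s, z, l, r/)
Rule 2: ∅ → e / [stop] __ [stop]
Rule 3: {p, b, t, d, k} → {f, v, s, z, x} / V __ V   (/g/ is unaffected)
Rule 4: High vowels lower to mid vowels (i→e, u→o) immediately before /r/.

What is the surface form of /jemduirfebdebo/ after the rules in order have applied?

jenduerfevezevo

Rule 1 (nasal place assimilation): /m/ precedes the alveolar consonant /d/, so it assimilates in place to [n]. /jemduirfebdebo/ → jenduirfebdebo.
Rule 2 (stop-cluster e-epenthesis): /b/ and /d/ form a stop–stop cluster, so [e] is inserted between them. /jenduirfebdebo/ → jenduirfebedebo.
Rule 3 (intervocalic spirantization): /b/ is a stop between vowels /e/ and /e/, so it spirantizes to the fricative [v]. /d/ is a stop between vowels /e/ and /e/, so it spirantizes to the fricative [z]. /b/ is a stop between vowels /e/ and /o/, so it spirantizes to the fricative [v]. /jenduirfebedebo/ → jenduirfevezevo.
Rule 4 (pre-rhotic lowering): /i/ is a high vowel immediately before /r/, so it lowers to [e]. /jenduirfevezevo/ → jenduerfevezevo.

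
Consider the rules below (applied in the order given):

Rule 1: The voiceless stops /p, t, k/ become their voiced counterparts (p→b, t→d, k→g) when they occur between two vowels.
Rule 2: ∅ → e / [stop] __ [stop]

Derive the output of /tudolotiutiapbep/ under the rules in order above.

tudolodiudiapebep

Rule 1 (intervocalic voicing): /t/ is a voiceless stop between vowels /o/ and /i/, so it voices to [d]. /t/ is a voiceless stop between vowels /u/ and /i/, so it voices to [d]. /tudolotiutiapbep/ → tudolodiudiapbep.
Rule 2 (stop-cluster e-epenthesis): /p/ and /b/ form a stop–stop cluster, so [e] is inserted between them. /tudolodiudiapbep/ → tudolodiudiapebep.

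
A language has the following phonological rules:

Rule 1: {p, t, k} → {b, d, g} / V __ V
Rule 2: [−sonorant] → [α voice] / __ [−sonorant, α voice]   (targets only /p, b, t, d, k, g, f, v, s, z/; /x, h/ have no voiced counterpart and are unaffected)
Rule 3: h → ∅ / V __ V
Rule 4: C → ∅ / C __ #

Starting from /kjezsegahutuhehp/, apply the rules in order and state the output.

kjessegaudueh

Rule 1 (intervocalic voicing): /t/ is a voiceless stop between vowels /u/ and /u/, so it voices to [d]. /kjezsegahutuhehp/ → kjezsegahuduhehp.
Rule 2 (regressive voicing assimilation): /z/ precedes the voiceless obstruent /s/, so it devoices to [s] by assimilation. /kjezsegahuduhehp/ → kjessegahuduhehp.
Rule 3 (intervocalic h-deletion): /h/ occurs between vowels /a/ and /u/, so it deletes. /h/ occurs between vowels /u/ and /e/, so it deletes. /kjessegahuduhehp/ → kjessegauduehp.
Rule 4 (final cluster simplification): /p/ is the second consonant of a word-final cluster /hp/, so it deletes. /kjessegauduehp/ → kjessegaudueh.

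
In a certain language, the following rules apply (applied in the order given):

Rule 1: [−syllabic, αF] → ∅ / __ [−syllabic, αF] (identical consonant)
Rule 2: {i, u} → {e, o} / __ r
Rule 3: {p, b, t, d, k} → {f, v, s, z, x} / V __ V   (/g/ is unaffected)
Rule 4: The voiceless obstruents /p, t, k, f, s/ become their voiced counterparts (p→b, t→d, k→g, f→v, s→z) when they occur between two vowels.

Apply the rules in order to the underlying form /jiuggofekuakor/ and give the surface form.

Rule 1 (degemination): /gg/ is a geminate; the first /g/ deletes. /jiuggofekuakor/ → jiugofekuakor.
Rule 2 (pre-rhotic lowering): no segment meets the environment; /jiugofekuakor/ is unchanged.
Rule 3 (intervocalic spirantization): /k/ is a stop between vowels /e/ and /u/, so it spirantizes to the fricative [x]. /k/ is a stop between vowels /a/ and /o/, so it spirantizes to the fricative [x]. /jiugofekuakor/ → jiugofexuaxor.
Rule 4 (intervocalic voicing): /f/ is a voiceless obstruent between vowels /o/ and /e/, so it voices to [v]. /jiugofexuaxor/ → jiugovexuaxor.

jiugovexuaxor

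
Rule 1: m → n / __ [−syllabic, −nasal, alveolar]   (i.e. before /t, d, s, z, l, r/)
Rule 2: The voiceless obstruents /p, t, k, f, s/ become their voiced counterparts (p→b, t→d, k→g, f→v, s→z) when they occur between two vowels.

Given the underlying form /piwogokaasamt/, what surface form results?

piwogogaazant

Rule 1 (nasal place assimilation): /m/ precedes the alveolar consonant /t/, so it assimilates in place to [n]. /piwogokaasamt/ → piwogokaasant.
Rule 2 (intervocalic voicing): /k/ is a voiceless obstruent between vowels /o/ and /a/, so it voices to [g]. /s/ is a voiceless obstruent between vowels /a/ and /a/, so it voices to [z]. /piwogokaasant/ → piwogogaazant.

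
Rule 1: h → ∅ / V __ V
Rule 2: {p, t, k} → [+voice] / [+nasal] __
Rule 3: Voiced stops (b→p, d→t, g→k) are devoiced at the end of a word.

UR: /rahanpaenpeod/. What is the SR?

raanbaenbeot

Rule 1 (intervocalic h-deletion): /h/ occurs between vowels /a/ and /a/, so it deletes. /rahanpaenpeod/ → raanpaenpeod.
Rule 2 (post-nasal voicing): /p/ is a voiceless stop immediately after the nasal /n/, so it voices to [b]. /p/ is a voiceless stop immediately after the nasal /n/, so it voices to [b]. /raanpaenpeod/ → raanbaenbeod.
Rule 3 (final devoicing): /d/ is a voiced stop in word-final position, so it devoices to [t]. /raanbaenbeod/ → raanbaenbeot.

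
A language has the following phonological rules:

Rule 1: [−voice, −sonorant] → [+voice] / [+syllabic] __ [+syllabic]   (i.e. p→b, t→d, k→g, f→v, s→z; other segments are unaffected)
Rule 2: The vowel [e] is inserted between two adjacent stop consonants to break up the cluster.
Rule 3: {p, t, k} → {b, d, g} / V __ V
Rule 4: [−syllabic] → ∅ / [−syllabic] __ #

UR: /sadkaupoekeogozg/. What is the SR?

Rule 1 (intervocalic voicing): /p/ is a voiceless obstruent between vowels /u/ and /o/, so it voices to [b]. /k/ is a voiceless obstruent between vowels /e/ and /e/, so it voices to [g]. /sadkaupoekeogozg/ → sadkauboegeogozg.
Rule 2 (stop-cluster e-epenthesis): /d/ and /k/ form a stop–stop cluster, so [e] is inserted between them. /sadkauboegeogozg/ → sadekauboegeogozg.
Rule 3 (intervocalic voicing): /k/ is a voiceless stop between vowels /e/ and /a/, so it voices to [g]. /sadekauboegeogozg/ → sadegauboegeogozg.
Rule 4 (final cluster simplification): /g/ is the second consonant of a word-final cluster /zg/, so it deletes. /sadegauboegeogozg/ → sadegauboegeogoz.

sadegauboegeogoz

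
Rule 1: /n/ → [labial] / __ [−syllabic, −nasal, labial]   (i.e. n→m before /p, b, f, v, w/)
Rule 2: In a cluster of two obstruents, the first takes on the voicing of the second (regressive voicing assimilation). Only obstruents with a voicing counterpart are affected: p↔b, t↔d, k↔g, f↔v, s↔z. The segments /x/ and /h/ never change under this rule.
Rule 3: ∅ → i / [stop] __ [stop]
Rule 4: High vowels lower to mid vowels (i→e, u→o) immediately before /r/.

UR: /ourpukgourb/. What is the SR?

oorpugigoorb

Rule 1 (nasal place assimilation): no segment meets the environment; /ourpukgourb/ is unchanged.
Rule 2 (regressive voicing assimilation): /k/ precedes the voiced obstruent /g/, so it voices to [g] by assimilation. /ourpukgourb/ → ourpuggourb.
Rule 3 (stop-cluster i-epenthesis): /g/ and /g/ form a stop–stop cluster, so [i] is inserted between them. /ourpuggourb/ → ourpugigourb.
Rule 4 (pre-rhotic lowering): /u/ is a high vowel immediately before /r/, so it lowers to [o]. /u/ is a high vowel immediately before /r/, so it lowers to [o]. /ourpugigourb/ → oorpugigoorb.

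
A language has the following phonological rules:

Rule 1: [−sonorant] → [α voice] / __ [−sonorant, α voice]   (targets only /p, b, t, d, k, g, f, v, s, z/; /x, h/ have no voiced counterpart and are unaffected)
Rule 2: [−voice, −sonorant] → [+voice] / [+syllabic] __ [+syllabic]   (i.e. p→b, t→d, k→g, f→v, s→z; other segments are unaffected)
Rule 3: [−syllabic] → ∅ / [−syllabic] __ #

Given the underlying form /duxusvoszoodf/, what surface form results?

Rule 1 (regressive voicing assimilation): /s/ precedes the voiced obstruent /v/, so it voices to [z] by assimilation. /s/ precedes the voiced obstruent /z/, so it voices to [z] by assimilation. /d/ precedes the voiceless obstruent /f/, so it devoices to [t] by assimilation. /duxusvoszoodf/ → duxuzvozzootf.
Rule 2 (intervocalic voicing): no segment meets the environment; /duxuzvozzootf/ is unchanged.
Rule 3 (final cluster simplification): /f/ is the second consonant of a word-final cluster /tf/, so it deletes. /duxuzvozzootf/ → duxuzvozzoot.

duxuzvozzoot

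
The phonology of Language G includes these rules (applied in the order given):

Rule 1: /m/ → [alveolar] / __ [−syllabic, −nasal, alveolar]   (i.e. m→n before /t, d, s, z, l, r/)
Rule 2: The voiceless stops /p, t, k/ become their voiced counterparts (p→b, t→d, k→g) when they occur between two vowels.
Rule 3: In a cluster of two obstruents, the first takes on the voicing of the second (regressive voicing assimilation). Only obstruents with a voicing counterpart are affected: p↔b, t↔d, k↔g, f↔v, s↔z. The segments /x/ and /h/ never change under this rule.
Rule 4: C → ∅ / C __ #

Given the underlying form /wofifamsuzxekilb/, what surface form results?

Rule 1 (nasal place assimilation): /m/ precedes the alveolar consonant /s/, so it assimilates in place to [n]. /wofifamsuzxekilb/ → wofifansuzxekilb.
Rule 2 (intervocalic voicing): /k/ is a voiceless stop between vowels /e/ and /i/, so it voices to [g]. /wofifansuzxekilb/ → wofifansuzxegilb.
Rule 3 (regressive voicing assimilation): /z/ precedes the voiceless obstruent /x/, so it devoices to [s] by assimilation. /wofifansuzxegilb/ → wofifansusxegilb.
Rule 4 (final cluster simplification): /b/ is the second consonant of a word-final cluster /lb/, so it deletes. /wofifansusxegilb/ → wofifansusxegil.

wofifansusxegil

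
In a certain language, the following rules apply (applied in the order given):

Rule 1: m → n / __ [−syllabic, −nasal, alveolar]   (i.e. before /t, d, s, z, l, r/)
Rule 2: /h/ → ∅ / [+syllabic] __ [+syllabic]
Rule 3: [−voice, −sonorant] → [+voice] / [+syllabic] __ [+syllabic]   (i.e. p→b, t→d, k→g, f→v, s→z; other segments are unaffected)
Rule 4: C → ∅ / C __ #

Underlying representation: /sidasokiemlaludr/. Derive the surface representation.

Rule 1 (nasal place assimilation): /m/ precedes the alveolar consonant /l/, so it assimilates in place to [n]. /sidasokiemlaludr/ → sidasokienlaludr.
Rule 2 (intervocalic h-deletion): no segment meets the environment; /sidasokienlaludr/ is unchanged.
Rule 3 (intervocalic voicing): /s/ is a voiceless obstruent between vowels /a/ and /o/, so it voices to [z]. /k/ is a voiceless obstruent between vowels /o/ and /i/, so it voices to [g]. /sidasokienlaludr/ → sidazogienlaludr.
Rule 4 (final cluster simplification): /r/ is the second consonant of a word-final cluster /dr/, so it deletes. /sidazogienlaludr/ → sidazogienlalud.

sidazogienlalud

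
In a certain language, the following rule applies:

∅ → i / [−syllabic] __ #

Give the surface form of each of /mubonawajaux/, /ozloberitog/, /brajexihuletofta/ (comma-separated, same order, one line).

mubonawajauxi, ozloberitogi, brajexihuletofta

/mubonawajaux/: the form ends in the consonant /x/, so [i] is inserted word-finally. → [mubonawajauxi].
/ozloberitog/: the form ends in the consonant /g/, so [i] is inserted word-finally. → [ozloberitogi].
/brajexihuletofta/: the rule's environment is not met; surfaces unchanged as [brajexihuletofta].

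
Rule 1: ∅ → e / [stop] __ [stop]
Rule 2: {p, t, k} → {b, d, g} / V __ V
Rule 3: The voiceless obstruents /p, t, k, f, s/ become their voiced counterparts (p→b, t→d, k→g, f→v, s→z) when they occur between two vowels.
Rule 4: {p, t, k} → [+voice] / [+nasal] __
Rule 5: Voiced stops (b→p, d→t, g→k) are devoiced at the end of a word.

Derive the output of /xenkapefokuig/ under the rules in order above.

xengabevoguik

Rule 1 (stop-cluster e-epenthesis): no segment meets the environment; /xenkapefokuig/ is unchanged.
Rule 2 (intervocalic voicing): /p/ is a voiceless stop between vowels /a/ and /e/, so it voices to [b]. /k/ is a voiceless stop between vowels /o/ and /u/, so it voices to [g]. /xenkapefokuig/ → xenkabefoguig.
Rule 3 (intervocalic voicing): /f/ is a voiceless obstruent between vowels /e/ and /o/, so it voices to [v]. /xenkabefoguig/ → xenkabevoguig.
Rule 4 (post-nasal voicing): /k/ is a voiceless stop immediately after the nasal /n/, so it voices to [g]. /xenkabevoguig/ → xengabevoguig.
Rule 5 (final devoicing): /g/ is a voiced stop in word-final position, so it devoices to [k]. /xengabevoguig/ → xengabevoguik.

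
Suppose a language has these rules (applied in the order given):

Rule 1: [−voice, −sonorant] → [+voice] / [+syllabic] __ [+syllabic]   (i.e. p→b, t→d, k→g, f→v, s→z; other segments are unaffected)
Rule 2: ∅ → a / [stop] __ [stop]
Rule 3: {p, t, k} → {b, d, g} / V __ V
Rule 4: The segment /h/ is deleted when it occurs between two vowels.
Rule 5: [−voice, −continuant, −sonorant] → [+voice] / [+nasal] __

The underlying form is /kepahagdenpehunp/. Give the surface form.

kebaagadenbeunb

Rule 1 (intervocalic voicing): /p/ is a voiceless obstruent between vowels /e/ and /a/, so it voices to [b]. /kepahagdenpehunp/ → kebahagdenpehunp.
Rule 2 (stop-cluster a-epenthesis): /g/ and /d/ form a stop–stop cluster, so [a] is inserted between them. /kebahagdenpehunp/ → kebahagadenpehunp.
Rule 3 (intervocalic voicing): no segment meets the environment; /kebahagadenpehunp/ is unchanged.
Rule 4 (intervocalic h-deletion): /h/ occurs between vowels /a/ and /a/, so it deletes. /h/ occurs between vowels /e/ and /u/, so it deletes. /kebahagadenpehunp/ → kebaagadenpeunp.
Rule 5 (post-nasal voicing): /p/ is a voiceless stop immediately after the nasal /n/, so it voices to [b]. /p/ is a voiceless stop immediately after the nasal /n/, so it voices to [b]. /kebaagadenpeunp/ → kebaagadenbeunb.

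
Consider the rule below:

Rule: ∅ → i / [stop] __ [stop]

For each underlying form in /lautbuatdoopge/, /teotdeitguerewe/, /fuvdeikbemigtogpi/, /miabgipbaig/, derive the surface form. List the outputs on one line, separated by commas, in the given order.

lautibuatidoopige, teotideitiguerewe, fuvdeikibemigitogipi, miabigipibaig

/lautbuatdoopge/: /t/ and /b/ form a stop–stop cluster, so [i] is inserted between them. /t/ and /d/ form a stop–stop cluster, so [i] is inserted between them. /p/ and /g/ form a stop–stop cluster, so [i] is inserted between them. → [lautibuatidoopige].
/teotdeitguerewe/: /t/ and /d/ form a stop–stop cluster, so [i] is inserted between them. /t/ and /g/ form a stop–stop cluster, so [i] is inserted between them. → [teotideitiguerewe].
/fuvdeikbemigtogpi/: /k/ and /b/ form a stop–stop cluster, so [i] is inserted between them. /g/ and /t/ form a stop–stop cluster, so [i] is inserted between them. /g/ and /p/ form a stop–stop cluster, so [i] is inserted between them. → [fuvdeikibemigitogipi].
/miabgipbaig/: /b/ and /g/ form a stop–stop cluster, so [i] is inserted between them. /p/ and /b/ form a stop–stop cluster, so [i] is inserted between them. → [miabigipibaig].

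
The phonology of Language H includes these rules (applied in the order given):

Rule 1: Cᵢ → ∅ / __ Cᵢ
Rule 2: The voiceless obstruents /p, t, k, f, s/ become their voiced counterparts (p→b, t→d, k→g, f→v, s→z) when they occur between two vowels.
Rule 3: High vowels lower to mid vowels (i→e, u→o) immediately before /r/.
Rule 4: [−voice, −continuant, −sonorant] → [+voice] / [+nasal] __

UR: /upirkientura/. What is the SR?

Rule 1 (degemination): no segment meets the environment; /upirkientura/ is unchanged.
Rule 2 (intervocalic voicing): /p/ is a voiceless obstruent between vowels /u/ and /i/, so it voices to [b]. /upirkientura/ → ubirkientura.
Rule 3 (pre-rhotic lowering): /i/ is a high vowel immediately before /r/, so it lowers to [e]. /u/ is a high vowel immediately before /r/, so it lowers to [o]. /ubirkientura/ → uberkientora.
Rule 4 (post-nasal voicing): /t/ is a voiceless stop immediately after the nasal /n/, so it voices to [d]. /uberkientora/ → uberkiendora.

uberkiendora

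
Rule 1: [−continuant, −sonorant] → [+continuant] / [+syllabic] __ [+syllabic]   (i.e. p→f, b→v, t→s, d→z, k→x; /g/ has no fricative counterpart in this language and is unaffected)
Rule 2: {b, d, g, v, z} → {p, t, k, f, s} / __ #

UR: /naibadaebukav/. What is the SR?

naivazaevuxaf

Rule 1 (intervocalic spirantization): /b/ is a stop between vowels /i/ and /a/, so it spirantizes to the fricative [v]. /d/ is a stop between vowels /a/ and /a/, so it spirantizes to the fricative [z]. /b/ is a stop between vowels /e/ and /u/, so it spirantizes to the fricative [v]. /k/ is a stop between vowels /u/ and /a/, so it spirantizes to the fricative [x]. /naibadaebukav/ → naivazaevuxav.
Rule 2 (final devoicing): /v/ is a voiced obstruent in word-final position, so it devoices to [f]. /naivazaevuxav/ → naivazaevuxaf.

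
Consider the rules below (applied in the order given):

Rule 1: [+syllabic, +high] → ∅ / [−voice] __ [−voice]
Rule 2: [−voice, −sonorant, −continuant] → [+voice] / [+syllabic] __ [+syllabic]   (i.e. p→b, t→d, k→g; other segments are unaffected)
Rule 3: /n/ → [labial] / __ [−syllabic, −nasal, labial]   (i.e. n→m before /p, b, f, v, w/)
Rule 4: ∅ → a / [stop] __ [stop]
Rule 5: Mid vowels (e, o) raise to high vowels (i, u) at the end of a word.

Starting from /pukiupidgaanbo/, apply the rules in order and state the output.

Rule 1 (high vowel syncope): /u/ is a high vowel flanked by voiceless consonants /p/ and /k/, so it deletes. /pukiupidgaanbo/ → pkiupidgaanbo.
Rule 2 (intervocalic voicing): /p/ is a voiceless stop between vowels /u/ and /i/, so it voices to [b]. /pkiupidgaanbo/ → pkiubidgaanbo.
Rule 3 (nasal place assimilation): /n/ precedes the labial consonant /b/, so it assimilates in place to [m]. /pkiubidgaanbo/ → pkiubidgaambo.
Rule 4 (stop-cluster a-epenthesis): /p/ and /k/ form a stop–stop cluster, so [a] is inserted between them. /d/ and /g/ form a stop–stop cluster, so [a] is inserted between them. /pkiubidgaambo/ → pakiubidagaambo.
Rule 5 (final vowel raising): /o/ is a mid vowel in word-final position, so it raises to [u]. /pakiubidagaambo/ → pakiubidagaambu.

pakiubidagaambu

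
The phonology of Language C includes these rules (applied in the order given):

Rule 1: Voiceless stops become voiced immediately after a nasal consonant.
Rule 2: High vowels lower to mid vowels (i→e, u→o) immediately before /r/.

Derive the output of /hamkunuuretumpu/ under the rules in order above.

hamgunuoretumbu

Rule 1 (post-nasal voicing): /k/ is a voiceless stop immediately after the nasal /m/, so it voices to [g]. /p/ is a voiceless stop immediately after the nasal /m/, so it voices to [b]. /hamkunuuretumpu/ → hamgunuuretumbu.
Rule 2 (pre-rhotic lowering): /u/ is a high vowel immediately before /r/, so it lowers to [o]. /hamgunuuretumbu/ → hamgunuoretumbu.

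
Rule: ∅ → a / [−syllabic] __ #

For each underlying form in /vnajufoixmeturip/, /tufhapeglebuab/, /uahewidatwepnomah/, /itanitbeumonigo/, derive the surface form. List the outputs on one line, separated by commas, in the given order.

vnajufoixmeturipa, tufhapeglebuaba, uahewidatwepnomaha, itanitbeumonigo

/vnajufoixmeturip/: the form ends in the consonant /p/, so [a] is inserted word-finally. → [vnajufoixmeturipa].
/tufhapeglebuab/: the form ends in the consonant /b/, so [a] is inserted word-finally. → [tufhapeglebuaba].
/uahewidatwepnomah/: the form ends in the consonant /h/, so [a] is inserted word-finally. → [uahewidatwepnomaha].
/itanitbeumonigo/: the rule's environment is not met; surfaces unchanged as [itanitbeumonigo].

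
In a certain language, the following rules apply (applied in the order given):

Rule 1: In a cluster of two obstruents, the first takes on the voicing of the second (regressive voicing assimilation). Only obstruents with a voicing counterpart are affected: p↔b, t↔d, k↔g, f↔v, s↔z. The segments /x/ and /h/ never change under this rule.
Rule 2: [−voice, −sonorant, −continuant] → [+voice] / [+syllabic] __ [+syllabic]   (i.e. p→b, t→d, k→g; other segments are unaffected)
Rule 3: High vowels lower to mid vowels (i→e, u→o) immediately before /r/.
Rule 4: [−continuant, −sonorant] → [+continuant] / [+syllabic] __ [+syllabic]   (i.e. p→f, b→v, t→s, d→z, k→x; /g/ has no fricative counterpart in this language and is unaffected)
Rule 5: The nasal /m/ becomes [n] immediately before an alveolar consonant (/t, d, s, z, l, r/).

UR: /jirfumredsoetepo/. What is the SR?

Rule 1 (regressive voicing assimilation): /d/ precedes the voiceless obstruent /s/, so it devoices to [t] by assimilation. /jirfumredsoetepo/ → jirfumretsoetepo.
Rule 2 (intervocalic voicing): /t/ is a voiceless stop between vowels /e/ and /e/, so it voices to [d]. /p/ is a voiceless stop between vowels /e/ and /o/, so it voices to [b]. /jirfumretsoetepo/ → jirfumretsoedebo.
Rule 3 (pre-rhotic lowering): /i/ is a high vowel immediately before /r/, so it lowers to [e]. /jirfumretsoedebo/ → jerfumretsoedebo.
Rule 4 (intervocalic spirantization): /d/ is a stop between vowels /e/ and /e/, so it spirantizes to the fricative [z]. /b/ is a stop between vowels /e/ and /o/, so it spirantizes to the fricative [v]. /jerfumretsoedebo/ → jerfumretsoezevo.
Rule 5 (nasal place assimilation): /m/ precedes the alveolar consonant /r/, so it assimilates in place to [n]. /jerfumretsoezevo/ → jerfunretsoezevo.

jerfunretsoezevo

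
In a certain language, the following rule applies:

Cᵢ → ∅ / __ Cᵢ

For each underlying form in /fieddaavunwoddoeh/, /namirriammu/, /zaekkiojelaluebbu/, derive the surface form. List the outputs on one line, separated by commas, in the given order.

/fieddaavunwoddoeh/: /dd/ is a geminate; the first /d/ deletes. /dd/ is a geminate; the first /d/ deletes. → [fiedaavunwodoeh].
/namirriammu/: /rr/ is a geminate; the first /r/ deletes. /mm/ is a geminate; the first /m/ deletes. → [namiriamu].
/zaekkiojelaluebbu/: /kk/ is a geminate; the first /k/ deletes. /bb/ is a geminate; the first /b/ deletes. → [zaekiojelaluebu].

fiedaavunwodoeh, namiriamu, zaekiojelaluebu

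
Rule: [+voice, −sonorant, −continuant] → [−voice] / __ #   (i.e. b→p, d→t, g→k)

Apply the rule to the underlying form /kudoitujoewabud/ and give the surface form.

Scanning /kudoitujoewabud/: /d/ at position 3 is not in the conditioning environment; /b/ at position 13 is not in the conditioning environment; /d/ is a voiced stop in word-final position, so it devoices to [t].
Result: [kudoitujoewabut].

kudoitujoewabut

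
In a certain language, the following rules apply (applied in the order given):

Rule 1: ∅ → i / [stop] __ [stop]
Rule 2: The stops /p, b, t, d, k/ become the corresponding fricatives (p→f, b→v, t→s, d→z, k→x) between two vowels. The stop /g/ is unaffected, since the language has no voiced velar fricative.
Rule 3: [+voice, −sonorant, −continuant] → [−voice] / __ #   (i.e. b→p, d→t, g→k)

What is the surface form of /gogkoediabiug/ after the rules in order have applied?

gogixoeziaviuk

Rule 1 (stop-cluster i-epenthesis): /g/ and /k/ form a stop–stop cluster, so [i] is inserted between them. /gogkoediabiug/ → gogikoediabiug.
Rule 2 (intervocalic spirantization): /k/ is a stop between vowels /i/ and /o/, so it spirantizes to the fricative [x]. /d/ is a stop between vowels /e/ and /i/, so it spirantizes to the fricative [z]. /b/ is a stop between vowels /a/ and /i/, so it spirantizes to the fricative [v]. /gogikoediabiug/ → gogixoeziaviug.
Rule 3 (final devoicing): /g/ is a voiced stop in word-final position, so it devoices to [k]. /gogixoeziaviug/ → gogixoeziaviuk.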